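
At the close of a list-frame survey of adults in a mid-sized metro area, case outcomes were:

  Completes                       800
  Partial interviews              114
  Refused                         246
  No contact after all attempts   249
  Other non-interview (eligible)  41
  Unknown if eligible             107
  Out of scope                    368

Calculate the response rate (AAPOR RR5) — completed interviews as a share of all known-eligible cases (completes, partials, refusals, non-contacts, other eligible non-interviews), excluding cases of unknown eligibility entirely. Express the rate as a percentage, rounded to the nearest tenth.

55.2%

Num: 800
Denominator: 800 + 114 + 246 + 249 + 41 = 1450
RR5 = 800 / 1450 = 0.5517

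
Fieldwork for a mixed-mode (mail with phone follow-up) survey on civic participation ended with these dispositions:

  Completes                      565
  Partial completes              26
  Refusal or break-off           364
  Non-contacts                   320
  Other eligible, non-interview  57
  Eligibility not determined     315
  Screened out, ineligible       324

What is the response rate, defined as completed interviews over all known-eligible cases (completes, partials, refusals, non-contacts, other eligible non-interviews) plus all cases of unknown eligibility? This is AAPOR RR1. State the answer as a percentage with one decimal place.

34.3%

Num: 565
Denominator: 565 + 26 + 364 + 320 + 57 + 315 = 1647
RR1 = 565 / 1647 = 0.3430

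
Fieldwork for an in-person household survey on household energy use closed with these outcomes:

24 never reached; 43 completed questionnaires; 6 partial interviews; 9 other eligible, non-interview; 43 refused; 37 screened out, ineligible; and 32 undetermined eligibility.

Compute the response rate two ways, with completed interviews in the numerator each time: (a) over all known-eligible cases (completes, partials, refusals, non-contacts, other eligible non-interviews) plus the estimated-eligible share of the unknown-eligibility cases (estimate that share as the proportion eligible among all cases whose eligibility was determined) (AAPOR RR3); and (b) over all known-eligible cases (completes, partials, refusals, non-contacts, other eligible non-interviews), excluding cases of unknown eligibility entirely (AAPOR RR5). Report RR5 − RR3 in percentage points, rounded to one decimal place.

Numerator: 43
Known eligible: 43 + 6 + 43 + 24 + 9 = 125
e = 125 / (125 + 37) = 125 / 162 = 0.7716
Eligible share of unknowns: 0.7716 × 32 = 24.69
Base: 125 + 24.69 = 149.69
RR3 = 43 / 149.69 = 0.2873
Base: 43 + 6 + 43 + 24 + 9 = 125
RR5 = 43 / 125 = 0.3440
Difference = 34.40 − 28.73 = 5.67 percentage points

5.7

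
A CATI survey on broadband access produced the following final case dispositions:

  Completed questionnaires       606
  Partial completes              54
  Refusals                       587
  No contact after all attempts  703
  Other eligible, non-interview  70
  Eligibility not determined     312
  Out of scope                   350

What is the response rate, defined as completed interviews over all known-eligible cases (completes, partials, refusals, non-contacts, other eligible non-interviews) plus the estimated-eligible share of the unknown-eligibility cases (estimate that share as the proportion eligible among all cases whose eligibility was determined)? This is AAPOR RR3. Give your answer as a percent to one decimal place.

26.5%

Numerator: 606
Determined eligible: 606 + 54 + 587 + 703 + 70 = 2020
e = 2020 / (2020 + 350) = 2020 / 2370 = 0.8523
e × U: 0.8523 × 312 = 265.92
Base: 2020 + 265.92 = 2285.92
RR3 = 606 / 2285.92 = 0.2651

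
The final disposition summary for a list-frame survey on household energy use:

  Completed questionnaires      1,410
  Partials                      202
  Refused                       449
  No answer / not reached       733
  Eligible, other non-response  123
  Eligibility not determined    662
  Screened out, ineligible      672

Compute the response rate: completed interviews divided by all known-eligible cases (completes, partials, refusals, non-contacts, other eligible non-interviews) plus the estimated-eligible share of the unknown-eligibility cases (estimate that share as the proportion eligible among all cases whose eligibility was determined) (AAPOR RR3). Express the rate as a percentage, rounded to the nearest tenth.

Top → 1410
Eligible (known) → 1410 + 202 + 449 + 733 + 123 = 2917
e = 2917 / (2917 + 672) = 2917 / 3589 = 0.8128
e × U → 0.8128 × 662 = 538.07
Denominator → 2917 + 538.07 = 3455.07
RR3 = 1410 / 3455.07 = 0.4081

40.8%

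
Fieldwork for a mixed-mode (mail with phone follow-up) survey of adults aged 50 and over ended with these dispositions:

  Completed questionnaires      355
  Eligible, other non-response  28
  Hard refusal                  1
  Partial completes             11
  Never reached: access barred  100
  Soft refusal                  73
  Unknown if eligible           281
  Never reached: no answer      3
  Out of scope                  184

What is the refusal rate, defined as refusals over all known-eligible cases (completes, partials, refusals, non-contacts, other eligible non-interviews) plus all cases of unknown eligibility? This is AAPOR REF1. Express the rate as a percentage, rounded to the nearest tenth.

Refusal or break-off = 1 + 73 = 74
Non-contacts = 3 + 100 = 103
Top → 74
Base → 355 + 11 + 74 + 103 + 28 + 281 = 852
REF1 = 74 / 852 = 0.0869

8.7%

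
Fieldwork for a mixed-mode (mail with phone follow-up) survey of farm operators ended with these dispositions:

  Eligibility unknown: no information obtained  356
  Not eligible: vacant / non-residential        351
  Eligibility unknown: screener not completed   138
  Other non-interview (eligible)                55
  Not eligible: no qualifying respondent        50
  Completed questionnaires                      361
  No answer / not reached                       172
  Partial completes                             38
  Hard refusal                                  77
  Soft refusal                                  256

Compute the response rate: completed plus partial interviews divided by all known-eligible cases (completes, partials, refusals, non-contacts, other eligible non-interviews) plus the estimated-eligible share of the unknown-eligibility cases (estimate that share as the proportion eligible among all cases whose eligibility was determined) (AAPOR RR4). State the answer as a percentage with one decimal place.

30.5%

Refusal or break-off = 77 + 256 = 333
Unknown if eligible = 138 + 356 = 494
Out of scope = 50 + 351 = 401
Numerator → 361 + 38 = 399
Determined eligible → 361 + 38 + 333 + 172 + 55 = 959
e = 959 / (959 + 401) = 959 / 1360 = 0.7051
Eligible share of unknowns → 0.7051 × 494 = 348.32
Base → 959 + 348.32 = 1307.32
RR4 = 399 / 1307.32 = 0.3052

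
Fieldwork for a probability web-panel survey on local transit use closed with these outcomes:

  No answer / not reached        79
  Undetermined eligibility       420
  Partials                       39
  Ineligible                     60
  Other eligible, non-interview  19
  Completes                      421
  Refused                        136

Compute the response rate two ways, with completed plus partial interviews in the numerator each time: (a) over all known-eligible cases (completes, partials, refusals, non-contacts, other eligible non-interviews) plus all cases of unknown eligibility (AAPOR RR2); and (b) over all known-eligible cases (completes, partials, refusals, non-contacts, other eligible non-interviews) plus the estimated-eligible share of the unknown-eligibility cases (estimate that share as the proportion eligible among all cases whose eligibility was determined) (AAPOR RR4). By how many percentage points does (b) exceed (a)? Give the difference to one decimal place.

Numerator: 421 + 39 = 460
Denominator: 421 + 39 + 136 + 79 + 19 + 420 = 1114
RR2 = 460 / 1114 = 0.4129
Known eligible: 421 + 39 + 136 + 79 + 19 = 694
e = 694 / (694 + 60) = 694 / 754 = 0.9204
e × U: 0.9204 × 420 = 386.57
Denominator: 694 + 386.57 = 1080.57
RR4 = 460 / 1080.57 = 0.4257
Difference = 42.57 − 41.29 = 1.28 percentage points

1.3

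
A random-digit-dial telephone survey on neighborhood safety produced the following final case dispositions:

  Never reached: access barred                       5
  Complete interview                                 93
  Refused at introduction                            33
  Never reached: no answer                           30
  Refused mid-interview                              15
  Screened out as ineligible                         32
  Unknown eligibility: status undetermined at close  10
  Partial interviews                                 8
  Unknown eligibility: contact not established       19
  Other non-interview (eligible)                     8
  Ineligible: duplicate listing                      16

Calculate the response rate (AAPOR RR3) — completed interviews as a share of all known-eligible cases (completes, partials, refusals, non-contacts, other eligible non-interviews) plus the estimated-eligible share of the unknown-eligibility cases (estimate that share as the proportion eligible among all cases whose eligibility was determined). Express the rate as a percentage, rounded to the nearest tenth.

43.2%

Refused = 33 + 15 = 48
No answer / not reached = 30 + 5 = 35
Unknown if eligible = 19 + 10 = 29
Not eligible = 32 + 16 = 48
Numerator = 93
Eligible (known) = 93 + 8 + 48 + 35 + 8 = 192
e = 192 / (192 + 48) = 192 / 240 = 0.8000
Eligible share of unknowns = 0.8000 × 29 = 23.20
Denominator = 192 + 23.20 = 215.20
RR3 = 93 / 215.20 = 0.4322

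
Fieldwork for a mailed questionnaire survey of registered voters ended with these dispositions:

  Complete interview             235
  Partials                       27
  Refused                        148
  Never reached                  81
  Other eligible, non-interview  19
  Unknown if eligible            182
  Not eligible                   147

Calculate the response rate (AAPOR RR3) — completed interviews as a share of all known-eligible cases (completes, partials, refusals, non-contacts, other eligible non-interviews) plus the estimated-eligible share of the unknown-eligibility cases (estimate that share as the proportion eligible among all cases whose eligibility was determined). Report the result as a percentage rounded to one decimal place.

Numerator: 235
Known eligible: 235 + 27 + 148 + 81 + 19 = 510
e = 510 / (510 + 147) = 510 / 657 = 0.7763
Estimated eligible among unknowns: 0.7763 × 182 = 141.29
Base: 510 + 141.29 = 651.29
RR3 = 235 / 651.29 = 0.3608

36.1%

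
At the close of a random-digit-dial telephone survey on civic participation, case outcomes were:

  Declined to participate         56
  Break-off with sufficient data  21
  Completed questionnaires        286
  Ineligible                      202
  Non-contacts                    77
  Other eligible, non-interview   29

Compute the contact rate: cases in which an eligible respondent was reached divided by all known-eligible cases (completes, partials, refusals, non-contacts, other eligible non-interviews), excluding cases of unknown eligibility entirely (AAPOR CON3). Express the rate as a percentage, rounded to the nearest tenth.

Top: 286 + 21 + 56 + 29 = 392
Denominator: 286 + 21 + 56 + 77 + 29 = 469
CON3 = 392 / 469 = 0.8358

83.6%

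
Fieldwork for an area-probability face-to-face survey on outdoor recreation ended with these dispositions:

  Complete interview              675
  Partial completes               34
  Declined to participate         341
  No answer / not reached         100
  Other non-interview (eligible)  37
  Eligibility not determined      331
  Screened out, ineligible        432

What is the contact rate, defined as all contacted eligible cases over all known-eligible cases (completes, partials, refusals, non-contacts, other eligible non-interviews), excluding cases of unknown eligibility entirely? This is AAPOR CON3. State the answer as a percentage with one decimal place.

Numerator → 675 + 34 + 341 + 37 = 1087
Denominator → 675 + 34 + 341 + 100 + 37 = 1187
CON3 = 1087 / 1187 = 0.9158

91.6%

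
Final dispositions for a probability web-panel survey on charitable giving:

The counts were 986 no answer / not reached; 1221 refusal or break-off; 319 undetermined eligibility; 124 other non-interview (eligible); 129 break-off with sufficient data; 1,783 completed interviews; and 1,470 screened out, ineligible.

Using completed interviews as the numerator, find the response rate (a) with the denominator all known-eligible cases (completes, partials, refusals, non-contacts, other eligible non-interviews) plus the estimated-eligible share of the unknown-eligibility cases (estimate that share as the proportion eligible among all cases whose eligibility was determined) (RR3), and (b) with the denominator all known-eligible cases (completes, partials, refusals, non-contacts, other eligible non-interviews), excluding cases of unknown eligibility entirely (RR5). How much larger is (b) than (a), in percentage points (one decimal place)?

2.2

Numerator: 1783
Known eligible: 1783 + 129 + 1221 + 986 + 124 = 4243
e = 4243 / (4243 + 1470) = 4243 / 5713 = 0.7427
e × U: 0.7427 × 319 = 236.92
Denom: 4243 + 236.92 = 4479.92
RR3 = 1783 / 4479.92 = 0.3980
Denom: 1783 + 129 + 1221 + 986 + 124 = 4243
RR5 = 1783 / 4243 = 0.4202
Difference = 42.02 − 39.80 = 2.22 percentage points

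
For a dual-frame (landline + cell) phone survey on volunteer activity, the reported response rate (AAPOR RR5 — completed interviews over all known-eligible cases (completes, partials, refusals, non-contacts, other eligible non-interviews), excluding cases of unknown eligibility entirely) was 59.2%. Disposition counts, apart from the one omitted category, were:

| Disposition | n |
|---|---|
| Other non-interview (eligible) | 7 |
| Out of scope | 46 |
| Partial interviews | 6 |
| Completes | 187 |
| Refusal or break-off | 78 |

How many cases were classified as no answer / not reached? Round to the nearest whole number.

38

RR5 = 187 / D = 0.592
D = 187 / 0.592 = 315.9
Rest of base = 278
no answer / not reached = 315.9 − 278 ≈ 38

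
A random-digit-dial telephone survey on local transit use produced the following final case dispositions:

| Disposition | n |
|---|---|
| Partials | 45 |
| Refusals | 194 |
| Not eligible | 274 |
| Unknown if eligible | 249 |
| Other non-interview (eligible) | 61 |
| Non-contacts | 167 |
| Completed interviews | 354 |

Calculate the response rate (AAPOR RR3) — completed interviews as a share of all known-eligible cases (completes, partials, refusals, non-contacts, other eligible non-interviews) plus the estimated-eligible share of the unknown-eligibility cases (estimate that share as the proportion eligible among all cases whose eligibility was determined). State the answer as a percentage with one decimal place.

Numerator = 354
Eligible (known) = 354 + 45 + 194 + 167 + 61 = 821
e = 821 / (821 + 274) = 821 / 1095 = 0.7498
Estimated eligible among unknowns = 0.7498 × 249 = 186.70
Denom = 821 + 186.70 = 1007.70
RR3 = 354 / 1007.70 = 0.3513

35.1%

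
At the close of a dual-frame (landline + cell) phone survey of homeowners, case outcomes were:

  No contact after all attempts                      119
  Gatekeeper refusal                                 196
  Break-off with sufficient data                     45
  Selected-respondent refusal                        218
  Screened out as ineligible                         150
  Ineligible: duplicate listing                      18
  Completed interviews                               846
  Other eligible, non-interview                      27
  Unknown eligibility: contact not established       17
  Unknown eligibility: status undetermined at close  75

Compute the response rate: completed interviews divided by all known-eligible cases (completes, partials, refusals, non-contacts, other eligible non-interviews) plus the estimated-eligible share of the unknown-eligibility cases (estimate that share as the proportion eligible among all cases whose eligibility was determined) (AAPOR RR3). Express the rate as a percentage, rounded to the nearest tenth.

55.2%

Refusals = 196 + 218 = 414
Unknown if eligible = 17 + 75 = 92
Out of scope = 150 + 18 = 168
Num → 846
Determined eligible → 846 + 45 + 414 + 119 + 27 = 1451
e = 1451 / (1451 + 168) = 1451 / 1619 = 0.8962
e × U → 0.8962 × 92 = 82.45
Base → 1451 + 82.45 = 1533.45
RR3 = 846 / 1533.45 = 0.5517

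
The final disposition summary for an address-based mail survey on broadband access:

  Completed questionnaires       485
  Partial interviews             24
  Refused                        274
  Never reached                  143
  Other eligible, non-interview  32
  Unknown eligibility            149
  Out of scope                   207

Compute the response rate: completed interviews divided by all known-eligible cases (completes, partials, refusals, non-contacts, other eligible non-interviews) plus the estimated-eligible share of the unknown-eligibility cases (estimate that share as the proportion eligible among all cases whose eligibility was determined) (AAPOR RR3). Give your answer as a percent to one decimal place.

44.9%

Num: 485
Determined eligible: 485 + 24 + 274 + 143 + 32 = 958
e = 958 / (958 + 207) = 958 / 1165 = 0.8223
Eligible share of unknowns: 0.8223 × 149 = 122.52
Denom: 958 + 122.52 = 1080.52
RR3 = 485 / 1080.52 = 0.4489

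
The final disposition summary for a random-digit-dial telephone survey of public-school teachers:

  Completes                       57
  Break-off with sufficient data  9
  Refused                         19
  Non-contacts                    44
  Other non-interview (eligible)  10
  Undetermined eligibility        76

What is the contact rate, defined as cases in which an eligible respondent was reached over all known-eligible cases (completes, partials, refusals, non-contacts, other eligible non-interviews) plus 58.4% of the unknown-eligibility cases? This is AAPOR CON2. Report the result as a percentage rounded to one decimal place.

51.8%

Num → 57 + 9 + 19 + 10 = 95
Determined eligible → 57 + 9 + 19 + 44 + 10 = 139
Eligible share of unknowns → 0.5840 × 76 = 44.38
Denominator → 139 + 44.38 = 183.38
CON2 = 95 / 183.38 = 0.5180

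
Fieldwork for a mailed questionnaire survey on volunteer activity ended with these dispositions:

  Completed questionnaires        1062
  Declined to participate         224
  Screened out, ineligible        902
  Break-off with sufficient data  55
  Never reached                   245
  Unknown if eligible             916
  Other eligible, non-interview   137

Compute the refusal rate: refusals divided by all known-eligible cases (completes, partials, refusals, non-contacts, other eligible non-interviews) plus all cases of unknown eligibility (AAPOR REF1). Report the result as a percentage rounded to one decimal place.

8.5%

Numerator: 224
Denominator: 1062 + 55 + 224 + 245 + 137 + 916 = 2639
REF1 = 224 / 2639 = 0.0849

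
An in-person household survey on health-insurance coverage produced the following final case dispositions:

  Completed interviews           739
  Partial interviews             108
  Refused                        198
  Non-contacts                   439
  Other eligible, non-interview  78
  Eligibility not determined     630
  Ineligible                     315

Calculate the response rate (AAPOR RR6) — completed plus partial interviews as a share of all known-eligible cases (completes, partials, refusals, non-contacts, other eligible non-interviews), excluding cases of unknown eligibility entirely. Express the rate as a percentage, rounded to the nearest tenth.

54.2%

Top: 739 + 108 = 847
Denom: 739 + 108 + 198 + 439 + 78 = 1562
RR6 = 847 / 1562 = 0.5423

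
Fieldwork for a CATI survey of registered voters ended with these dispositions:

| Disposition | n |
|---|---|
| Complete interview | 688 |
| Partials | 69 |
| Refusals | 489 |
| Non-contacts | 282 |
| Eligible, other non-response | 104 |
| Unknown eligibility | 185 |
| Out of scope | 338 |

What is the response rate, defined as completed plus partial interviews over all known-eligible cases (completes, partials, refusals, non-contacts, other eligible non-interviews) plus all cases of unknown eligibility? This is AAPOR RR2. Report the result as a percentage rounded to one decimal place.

41.7%

Num: 688 + 69 = 757
Denom: 688 + 69 + 489 + 282 + 104 + 185 = 1817
RR2 = 757 / 1817 = 0.4166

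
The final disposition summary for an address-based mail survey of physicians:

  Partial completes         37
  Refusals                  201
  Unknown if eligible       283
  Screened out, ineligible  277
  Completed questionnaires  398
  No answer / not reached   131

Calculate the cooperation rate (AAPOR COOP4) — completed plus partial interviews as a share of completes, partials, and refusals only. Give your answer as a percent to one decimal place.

68.4%

Numerator: 398 + 37 = 435
Denom: 398 + 37 + 201 = 636
COOP4 = 435 / 636 = 0.6840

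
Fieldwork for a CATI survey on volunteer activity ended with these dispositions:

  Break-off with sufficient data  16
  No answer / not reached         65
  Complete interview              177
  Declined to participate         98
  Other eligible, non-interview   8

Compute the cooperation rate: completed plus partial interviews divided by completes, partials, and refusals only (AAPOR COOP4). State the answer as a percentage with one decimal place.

66.3%

Num = 177 + 16 = 193
Base = 177 + 16 + 98 = 291
COOP4 = 193 / 291 = 0.6632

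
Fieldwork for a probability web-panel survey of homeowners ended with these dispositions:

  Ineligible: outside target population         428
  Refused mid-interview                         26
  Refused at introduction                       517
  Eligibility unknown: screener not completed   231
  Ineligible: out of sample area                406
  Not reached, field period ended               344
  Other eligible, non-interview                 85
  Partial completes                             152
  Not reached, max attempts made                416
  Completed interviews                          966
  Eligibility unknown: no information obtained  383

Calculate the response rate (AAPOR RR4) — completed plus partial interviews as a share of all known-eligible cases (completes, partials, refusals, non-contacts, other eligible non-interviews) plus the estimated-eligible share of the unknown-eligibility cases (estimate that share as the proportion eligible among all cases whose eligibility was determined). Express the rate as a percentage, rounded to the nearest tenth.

37.7%

Declined to participate = 517 + 26 = 543
No answer / not reached = 344 + 416 = 760
Unknown if eligible = 231 + 383 = 614
Ineligible = 428 + 406 = 834
Num: 966 + 152 = 1118
Eligible (known): 966 + 152 + 543 + 760 + 85 = 2506
e = 2506 / (2506 + 834) = 2506 / 3340 = 0.7503
Estimated eligible among unknowns: 0.7503 × 614 = 460.68
Base: 2506 + 460.68 = 2966.68
RR4 = 1118 / 2966.68 = 0.3769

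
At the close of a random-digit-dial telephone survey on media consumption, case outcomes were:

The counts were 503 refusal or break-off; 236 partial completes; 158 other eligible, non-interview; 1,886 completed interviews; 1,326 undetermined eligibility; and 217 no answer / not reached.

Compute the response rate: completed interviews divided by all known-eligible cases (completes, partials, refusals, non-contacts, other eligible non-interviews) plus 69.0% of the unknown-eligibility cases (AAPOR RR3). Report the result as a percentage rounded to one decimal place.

Numerator → 1886
Eligible (known) → 1886 + 236 + 503 + 217 + 158 = 3000
Estimated eligible among unknowns → 0.6900 × 1326 = 914.94
Base → 3000 + 914.94 = 3914.94
RR3 = 1886 / 3914.94 = 0.4817

48.2%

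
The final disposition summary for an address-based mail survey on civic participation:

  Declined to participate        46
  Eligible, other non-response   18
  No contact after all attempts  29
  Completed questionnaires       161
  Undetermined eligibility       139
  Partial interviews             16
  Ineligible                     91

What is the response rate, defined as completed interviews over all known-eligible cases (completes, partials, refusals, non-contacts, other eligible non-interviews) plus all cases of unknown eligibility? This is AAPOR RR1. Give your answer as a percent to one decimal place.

39.4%

Numerator: 161
Denom: 161 + 16 + 46 + 29 + 18 + 139 = 409
RR1 = 161 / 409 = 0.3936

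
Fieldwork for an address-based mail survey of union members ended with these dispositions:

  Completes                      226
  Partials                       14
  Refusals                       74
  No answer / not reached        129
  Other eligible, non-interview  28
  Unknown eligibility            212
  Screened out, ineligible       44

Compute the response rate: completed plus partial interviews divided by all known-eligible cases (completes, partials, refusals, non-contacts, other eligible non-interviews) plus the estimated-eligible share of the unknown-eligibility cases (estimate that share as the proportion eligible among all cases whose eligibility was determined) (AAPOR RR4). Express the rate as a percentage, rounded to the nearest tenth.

36.1%

Top: 226 + 14 = 240
Determined eligible: 226 + 14 + 74 + 129 + 28 = 471
e = 471 / (471 + 44) = 471 / 515 = 0.9146
Eligible share of unknowns: 0.9146 × 212 = 193.90
Denominator: 471 + 193.90 = 664.90
RR4 = 240 / 664.90 = 0.3610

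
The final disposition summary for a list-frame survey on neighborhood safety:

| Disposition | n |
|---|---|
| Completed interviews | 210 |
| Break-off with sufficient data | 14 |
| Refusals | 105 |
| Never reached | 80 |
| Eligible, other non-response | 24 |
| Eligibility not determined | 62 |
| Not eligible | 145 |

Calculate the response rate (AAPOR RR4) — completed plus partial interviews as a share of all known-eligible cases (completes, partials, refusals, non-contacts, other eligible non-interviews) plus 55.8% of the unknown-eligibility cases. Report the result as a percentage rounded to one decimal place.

47.9%

Num: 210 + 14 = 224
Known eligible: 210 + 14 + 105 + 80 + 24 = 433
Eligible share of unknowns: 0.5580 × 62 = 34.60
Base: 433 + 34.60 = 467.60
RR4 = 224 / 467.60 = 0.4790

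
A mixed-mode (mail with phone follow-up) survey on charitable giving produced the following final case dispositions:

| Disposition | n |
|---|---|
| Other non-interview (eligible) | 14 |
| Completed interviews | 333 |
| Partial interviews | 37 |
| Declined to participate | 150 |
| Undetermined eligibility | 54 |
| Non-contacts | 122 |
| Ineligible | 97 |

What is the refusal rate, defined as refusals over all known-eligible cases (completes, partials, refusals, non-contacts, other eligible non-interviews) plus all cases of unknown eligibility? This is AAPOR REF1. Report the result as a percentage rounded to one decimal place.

21.1%

Numerator = 150
Denom = 333 + 37 + 150 + 122 + 14 + 54 = 710
REF1 = 150 / 710 = 0.2113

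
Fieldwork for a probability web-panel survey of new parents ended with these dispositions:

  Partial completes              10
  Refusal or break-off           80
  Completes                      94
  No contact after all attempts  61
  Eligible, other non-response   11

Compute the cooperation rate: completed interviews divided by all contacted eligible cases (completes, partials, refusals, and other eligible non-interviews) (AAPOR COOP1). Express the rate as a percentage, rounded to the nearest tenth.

48.2%

Top = 94
Denominator = 94 + 10 + 80 + 11 = 195
COOP1 = 94 / 195 = 0.4821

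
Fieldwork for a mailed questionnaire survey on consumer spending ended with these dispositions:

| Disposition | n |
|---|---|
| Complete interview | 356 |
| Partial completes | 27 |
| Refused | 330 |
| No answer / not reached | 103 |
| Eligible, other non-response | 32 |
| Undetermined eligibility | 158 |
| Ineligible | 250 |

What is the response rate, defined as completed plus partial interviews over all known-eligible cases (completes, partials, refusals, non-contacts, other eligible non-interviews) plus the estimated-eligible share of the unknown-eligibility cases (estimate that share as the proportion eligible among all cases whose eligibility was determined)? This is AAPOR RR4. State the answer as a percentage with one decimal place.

39.5%

Numerator = 356 + 27 = 383
Eligible (known) = 356 + 27 + 330 + 103 + 32 = 848
e = 848 / (848 + 250) = 848 / 1098 = 0.7723
e × U = 0.7723 × 158 = 122.02
Base = 848 + 122.02 = 970.02
RR4 = 383 / 970.02 = 0.3948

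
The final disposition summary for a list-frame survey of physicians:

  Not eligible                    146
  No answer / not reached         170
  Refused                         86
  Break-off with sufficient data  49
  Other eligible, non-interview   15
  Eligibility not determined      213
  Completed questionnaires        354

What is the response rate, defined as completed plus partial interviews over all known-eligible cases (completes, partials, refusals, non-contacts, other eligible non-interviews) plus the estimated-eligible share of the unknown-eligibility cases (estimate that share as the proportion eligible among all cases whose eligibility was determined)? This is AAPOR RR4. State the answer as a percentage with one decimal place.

47.5%

Top → 354 + 49 = 403
Determined eligible → 354 + 49 + 86 + 170 + 15 = 674
e = 674 / (674 + 146) = 674 / 820 = 0.8220
e × U → 0.8220 × 213 = 175.09
Base → 674 + 175.09 = 849.09
RR4 = 403 / 849.09 = 0.4746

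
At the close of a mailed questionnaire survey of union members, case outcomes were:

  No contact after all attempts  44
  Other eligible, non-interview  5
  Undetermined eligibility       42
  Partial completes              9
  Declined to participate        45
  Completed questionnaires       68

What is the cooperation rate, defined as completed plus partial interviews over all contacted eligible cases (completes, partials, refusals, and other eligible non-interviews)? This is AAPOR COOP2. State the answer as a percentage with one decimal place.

60.6%

Top = 68 + 9 = 77
Denominator = 68 + 9 + 45 + 5 = 127
COOP2 = 77 / 127 = 0.6063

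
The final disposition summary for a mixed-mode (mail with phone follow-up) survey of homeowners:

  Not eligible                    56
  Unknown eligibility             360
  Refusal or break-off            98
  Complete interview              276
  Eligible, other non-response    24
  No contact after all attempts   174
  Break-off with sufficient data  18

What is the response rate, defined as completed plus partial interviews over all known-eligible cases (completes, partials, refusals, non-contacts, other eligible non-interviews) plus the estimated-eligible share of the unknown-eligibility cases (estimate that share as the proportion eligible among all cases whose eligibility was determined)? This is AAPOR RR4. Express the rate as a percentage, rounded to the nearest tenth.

Num: 276 + 18 = 294
Eligible (known): 276 + 18 + 98 + 174 + 24 = 590
e = 590 / (590 + 56) = 590 / 646 = 0.9133
Estimated eligible among unknowns: 0.9133 × 360 = 328.79
Denominator: 590 + 328.79 = 918.79
RR4 = 294 / 918.79 = 0.3200

32.0%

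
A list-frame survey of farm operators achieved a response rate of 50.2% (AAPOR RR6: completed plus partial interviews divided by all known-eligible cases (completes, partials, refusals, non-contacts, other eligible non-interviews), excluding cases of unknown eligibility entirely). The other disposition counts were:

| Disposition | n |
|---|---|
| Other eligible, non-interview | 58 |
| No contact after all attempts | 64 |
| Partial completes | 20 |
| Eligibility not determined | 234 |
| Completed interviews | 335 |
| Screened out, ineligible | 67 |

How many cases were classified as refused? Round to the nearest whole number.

Num: 335 + 20 = 355
RR6 = 355 / D = 0.502
D = 355 / 0.502 = 707.2
Remaining denominator categories sum to 477
refused = 707.2 − 477 ≈ 230

230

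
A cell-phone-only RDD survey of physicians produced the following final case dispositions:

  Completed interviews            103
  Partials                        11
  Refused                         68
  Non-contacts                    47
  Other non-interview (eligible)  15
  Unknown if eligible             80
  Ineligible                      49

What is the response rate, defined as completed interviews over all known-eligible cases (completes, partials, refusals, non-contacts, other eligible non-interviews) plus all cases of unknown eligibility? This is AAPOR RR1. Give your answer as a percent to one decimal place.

Numerator = 103
Denominator = 103 + 11 + 68 + 47 + 15 + 80 = 324
RR1 = 103 / 324 = 0.3179

31.8%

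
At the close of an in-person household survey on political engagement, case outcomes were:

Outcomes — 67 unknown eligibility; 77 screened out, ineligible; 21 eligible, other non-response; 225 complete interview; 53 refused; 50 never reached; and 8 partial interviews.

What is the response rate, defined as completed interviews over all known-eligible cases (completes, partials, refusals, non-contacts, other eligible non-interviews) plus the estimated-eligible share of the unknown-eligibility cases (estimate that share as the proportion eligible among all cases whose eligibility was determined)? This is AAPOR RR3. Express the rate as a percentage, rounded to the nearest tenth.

54.6%

Top → 225
Eligible (known) → 225 + 8 + 53 + 50 + 21 = 357
e = 357 / (357 + 77) = 357 / 434 = 0.8226
e × U → 0.8226 × 67 = 55.11
Denominator → 357 + 55.11 = 412.11
RR3 = 225 / 412.11 = 0.5460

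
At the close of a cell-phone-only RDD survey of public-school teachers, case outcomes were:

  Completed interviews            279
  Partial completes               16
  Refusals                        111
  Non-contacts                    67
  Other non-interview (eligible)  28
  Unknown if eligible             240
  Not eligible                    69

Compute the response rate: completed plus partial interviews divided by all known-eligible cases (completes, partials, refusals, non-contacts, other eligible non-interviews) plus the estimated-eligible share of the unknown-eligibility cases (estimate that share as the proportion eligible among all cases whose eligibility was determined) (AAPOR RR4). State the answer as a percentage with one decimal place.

Numerator → 279 + 16 = 295
Eligible (known) → 279 + 16 + 111 + 67 + 28 = 501
e = 501 / (501 + 69) = 501 / 570 = 0.8789
Estimated eligible among unknowns → 0.8789 × 240 = 210.94
Denominator → 501 + 210.94 = 711.94
RR4 = 295 / 711.94 = 0.4144

41.4%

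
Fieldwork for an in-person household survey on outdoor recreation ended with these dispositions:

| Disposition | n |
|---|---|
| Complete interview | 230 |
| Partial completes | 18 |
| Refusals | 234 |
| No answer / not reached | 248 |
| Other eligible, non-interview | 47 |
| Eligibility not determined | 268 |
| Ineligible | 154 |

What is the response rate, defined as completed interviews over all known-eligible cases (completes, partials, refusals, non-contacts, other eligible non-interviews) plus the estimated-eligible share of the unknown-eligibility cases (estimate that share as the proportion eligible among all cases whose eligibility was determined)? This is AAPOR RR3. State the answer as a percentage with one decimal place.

23.0%

Top = 230
Determined eligible = 230 + 18 + 234 + 248 + 47 = 777
e = 777 / (777 + 154) = 777 / 931 = 0.8346
Estimated eligible among unknowns = 0.8346 × 268 = 223.67
Base = 777 + 223.67 = 1000.67
RR3 = 230 / 1000.67 = 0.2298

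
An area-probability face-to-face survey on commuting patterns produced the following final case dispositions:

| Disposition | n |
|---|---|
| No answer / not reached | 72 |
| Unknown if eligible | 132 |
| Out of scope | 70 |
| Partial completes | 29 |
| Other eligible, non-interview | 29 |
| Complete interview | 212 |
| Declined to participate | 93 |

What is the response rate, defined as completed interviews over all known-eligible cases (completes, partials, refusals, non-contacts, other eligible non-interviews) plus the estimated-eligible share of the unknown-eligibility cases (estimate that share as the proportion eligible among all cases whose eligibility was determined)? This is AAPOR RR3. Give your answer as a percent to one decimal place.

Num → 212
Known eligible → 212 + 29 + 93 + 72 + 29 = 435
e = 435 / (435 + 70) = 435 / 505 = 0.8614
Estimated eligible among unknowns → 0.8614 × 132 = 113.70
Denom → 435 + 113.70 = 548.70
RR3 = 212 / 548.70 = 0.3864

38.6%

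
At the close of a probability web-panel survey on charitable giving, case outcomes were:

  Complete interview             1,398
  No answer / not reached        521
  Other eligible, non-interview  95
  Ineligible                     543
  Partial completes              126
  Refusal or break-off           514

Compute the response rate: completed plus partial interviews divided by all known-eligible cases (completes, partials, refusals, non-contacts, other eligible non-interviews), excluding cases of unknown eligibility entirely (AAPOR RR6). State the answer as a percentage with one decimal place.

Numerator → 1398 + 126 = 1524
Denominator → 1398 + 126 + 514 + 521 + 95 = 2654
RR6 = 1524 / 2654 = 0.5742

57.4%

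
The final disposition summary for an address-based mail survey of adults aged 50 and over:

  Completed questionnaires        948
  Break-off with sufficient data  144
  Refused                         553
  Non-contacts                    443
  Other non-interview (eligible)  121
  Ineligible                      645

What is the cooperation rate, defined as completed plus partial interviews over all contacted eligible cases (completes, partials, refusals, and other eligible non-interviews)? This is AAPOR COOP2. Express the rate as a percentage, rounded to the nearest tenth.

Num → 948 + 144 = 1092
Base → 948 + 144 + 553 + 121 = 1766
COOP2 = 1092 / 1766 = 0.6183

61.8%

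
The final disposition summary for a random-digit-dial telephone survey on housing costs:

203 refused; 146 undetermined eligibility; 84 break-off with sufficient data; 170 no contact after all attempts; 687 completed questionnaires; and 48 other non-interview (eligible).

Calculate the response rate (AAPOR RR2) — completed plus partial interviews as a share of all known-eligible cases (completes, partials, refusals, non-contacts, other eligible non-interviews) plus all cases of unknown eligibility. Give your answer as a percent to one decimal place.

57.6%

Numerator: 687 + 84 = 771
Denom: 687 + 84 + 203 + 170 + 48 + 146 = 1338
RR2 = 771 / 1338 = 0.5762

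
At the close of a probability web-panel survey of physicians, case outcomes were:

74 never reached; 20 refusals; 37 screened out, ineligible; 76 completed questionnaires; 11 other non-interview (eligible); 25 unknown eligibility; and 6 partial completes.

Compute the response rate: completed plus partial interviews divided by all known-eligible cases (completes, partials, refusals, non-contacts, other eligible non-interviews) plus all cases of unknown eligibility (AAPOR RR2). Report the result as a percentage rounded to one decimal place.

Numerator = 76 + 6 = 82
Denom = 76 + 6 + 20 + 74 + 11 + 25 = 212
RR2 = 82 / 212 = 0.3868

38.7%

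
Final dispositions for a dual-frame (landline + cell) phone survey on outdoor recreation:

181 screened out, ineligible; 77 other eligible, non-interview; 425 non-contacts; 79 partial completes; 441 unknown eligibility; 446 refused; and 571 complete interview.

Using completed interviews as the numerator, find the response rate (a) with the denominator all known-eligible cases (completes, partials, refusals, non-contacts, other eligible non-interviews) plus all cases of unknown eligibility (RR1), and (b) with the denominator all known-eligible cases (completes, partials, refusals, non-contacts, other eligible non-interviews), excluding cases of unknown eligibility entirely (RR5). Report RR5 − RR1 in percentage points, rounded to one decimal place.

Top = 571
Denom = 571 + 79 + 446 + 425 + 77 + 441 = 2039
RR1 = 571 / 2039 = 0.2800
Denom = 571 + 79 + 446 + 425 + 77 = 1598
RR5 = 571 / 1598 = 0.3573
Difference = 35.73 − 28.00 = 7.73 percentage points

7.7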